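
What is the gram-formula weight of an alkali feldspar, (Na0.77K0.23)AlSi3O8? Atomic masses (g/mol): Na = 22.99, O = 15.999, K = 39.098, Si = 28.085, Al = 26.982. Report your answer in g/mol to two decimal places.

Na: 0.77 × 22.99 = 17.7023
K: 0.23 × 39.098 = 8.9925
Al: 1 × 26.982 = 26.9820
Si: 3 × 28.085 = 84.2550
O: 8 × 15.999 = 127.9920
Summing the contributions gives the formula mass.

265.92 g/mol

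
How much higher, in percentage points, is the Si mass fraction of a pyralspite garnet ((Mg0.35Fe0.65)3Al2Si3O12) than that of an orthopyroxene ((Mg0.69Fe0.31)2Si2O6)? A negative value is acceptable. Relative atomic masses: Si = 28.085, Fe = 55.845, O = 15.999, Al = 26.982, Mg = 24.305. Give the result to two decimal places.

-7.36 percentage points

First mineral: 84.255 g Si in 464.625 g formula = 18.13 wt% Si.
Second mineral: 56.170 g Si in 220.329 g formula = 25.49 wt% Si.
18.13% − 25.49% gives a difference of -7.36 percentage points.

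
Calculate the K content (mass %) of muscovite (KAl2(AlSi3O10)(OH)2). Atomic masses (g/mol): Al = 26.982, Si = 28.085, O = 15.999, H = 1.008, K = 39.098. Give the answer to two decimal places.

9.82 mass %

Formula mass = 1·39.098 + 3·26.982 + 3·28.085 + 12·15.999 + 2·1.008 = 398.303 g/mol, of which 39.098 g is K.
So K makes up 39.098/398.303 = 0.0982 of the mass, i.e. 9.82%.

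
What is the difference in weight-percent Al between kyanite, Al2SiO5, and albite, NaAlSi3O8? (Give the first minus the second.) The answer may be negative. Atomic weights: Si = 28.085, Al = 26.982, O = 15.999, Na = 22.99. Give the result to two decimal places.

Al in Al2SiO5: molar mass 162.044 g/mol; 2×26.982 = 53.964 g → 33.30 wt%.
Al in NaAlSi3O8: molar mass 262.219 g/mol; 1×26.982 = 26.982 g → 10.29 wt%.
Difference = 33.30 − 10.29 = 23.01 percentage points.

23.01 percentage points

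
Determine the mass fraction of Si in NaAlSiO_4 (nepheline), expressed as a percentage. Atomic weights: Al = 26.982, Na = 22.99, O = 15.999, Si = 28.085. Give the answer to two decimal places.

19.77 wt%

Formula mass = 1*22.99 + 1*26.982 + 1*28.085 + 4*15.999 = 142.053 g/mol, of which 28.085 g is Si.
So Si makes up 28.085/142.053 = 0.1977 of the mass, i.e. 19.77%.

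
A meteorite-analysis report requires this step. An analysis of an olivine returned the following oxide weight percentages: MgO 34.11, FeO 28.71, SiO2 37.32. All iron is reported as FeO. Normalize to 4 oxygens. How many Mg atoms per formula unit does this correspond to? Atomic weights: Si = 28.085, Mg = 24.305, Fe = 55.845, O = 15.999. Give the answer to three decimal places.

MgO: 34.11/40.304 = 0.84632 mol → 0.84632 mol Mg, 0.84632 mol O.
FeO: 28.71/71.844 = 0.39962 mol → 0.39962 mol Fe, 0.39962 mol O.
SiO2: 37.32/60.083 = 0.62114 mol → 0.62114 mol Si, 1.24228 mol O.
Total oxygen = 2.48822 mol. Normalization factor = 4/2.48822 = 1.60757.
Mg per 4 O = 0.84632 × 1.60757 = 1.361.

1.361 Mg apfu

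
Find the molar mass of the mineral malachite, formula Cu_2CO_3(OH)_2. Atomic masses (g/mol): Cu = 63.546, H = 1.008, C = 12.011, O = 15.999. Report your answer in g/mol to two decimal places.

M = 2×63.546 + 1×12.011 + 5×15.999 + 2×1.008

221.11 g/mol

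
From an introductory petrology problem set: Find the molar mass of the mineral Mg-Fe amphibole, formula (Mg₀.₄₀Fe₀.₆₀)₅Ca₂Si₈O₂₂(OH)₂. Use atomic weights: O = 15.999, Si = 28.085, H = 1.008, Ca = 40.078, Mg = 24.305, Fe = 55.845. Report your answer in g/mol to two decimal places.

M = 2*24.305 + 3*55.845 + 2*40.078 + 8*28.085 + 24*15.999 + 2*1.008

906.97 g/mol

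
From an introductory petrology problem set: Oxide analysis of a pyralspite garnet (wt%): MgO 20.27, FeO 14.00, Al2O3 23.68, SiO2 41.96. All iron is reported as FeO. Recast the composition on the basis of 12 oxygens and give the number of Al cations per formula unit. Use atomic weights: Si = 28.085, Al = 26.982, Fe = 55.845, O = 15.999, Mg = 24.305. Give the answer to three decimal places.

1.997 Al apfu

MgO: 20.27/40.304 = 0.50293 mol → 0.50293 mol Mg, 0.50293 mol O.
FeO: 14.00/71.844 = 0.19487 mol → 0.19487 mol Fe, 0.19487 mol O.
Al2O3: 23.68/101.961 = 0.23225 mol → 0.46450 mol Al, 0.69675 mol O.
SiO2: 41.96/60.083 = 0.69837 mol → 0.69837 mol Si, 1.39674 mol O.
Total oxygen = 2.79129 mol. Normalization factor = 12/2.79129 = 4.29909.
Al per 12 O = 0.46450 × 4.29909 = 1.997.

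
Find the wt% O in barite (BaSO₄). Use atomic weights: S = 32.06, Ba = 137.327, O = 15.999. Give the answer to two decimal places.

27.42 weight percent

Formula mass = 1·137.327 + 1·32.06 + 4·15.999 = 233.383 g/mol, of which 63.996 g is O.
So O makes up 63.996/233.383 = 0.2742 of the mass, i.e. 27.42%.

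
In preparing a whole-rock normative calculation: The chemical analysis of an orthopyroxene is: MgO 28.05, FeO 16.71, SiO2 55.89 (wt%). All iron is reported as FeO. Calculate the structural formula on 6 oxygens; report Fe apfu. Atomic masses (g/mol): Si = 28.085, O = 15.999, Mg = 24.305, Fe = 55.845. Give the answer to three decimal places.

28.05 wt% MgO ÷ 40.304 g/mol = 0.69596 mol, giving 0.69596 Mg and 0.69596 O.
16.71 wt% FeO ÷ 71.844 g/mol = 0.23259 mol, giving 0.23259 Fe and 0.23259 O.
55.89 wt% SiO2 ÷ 60.083 g/mol = 0.93021 mol, giving 0.93021 Si and 1.86042 O.
Oxygen sums to 2.78897; scaling by 6/2.78897 = 2.15133 puts the formula on 6 O.
Fe: 0.23259 × 2.15133 = 0.500 atoms per formula unit.

0.500 Fe apfu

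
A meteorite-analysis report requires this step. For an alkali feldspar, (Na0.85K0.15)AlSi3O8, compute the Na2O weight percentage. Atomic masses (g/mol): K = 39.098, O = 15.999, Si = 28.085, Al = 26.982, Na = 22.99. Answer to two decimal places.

9.95 wt%

Formula mass = 264.635 g/mol.
0.85 Na → 0.4250 mol Na2O per formula unit; M(Na2O) = 61.979, so Na2O mass = 26.341 g.
26.341/264.635 × 100 = 9.95 wt%.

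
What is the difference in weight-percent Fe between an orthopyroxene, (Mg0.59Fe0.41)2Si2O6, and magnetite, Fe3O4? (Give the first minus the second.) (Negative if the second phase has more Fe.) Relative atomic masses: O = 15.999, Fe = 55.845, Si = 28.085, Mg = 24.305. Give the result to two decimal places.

M((Mg0.59Fe0.41)2Si2O6) = 226.637 g/mol, so wt% Fe = 45.793/226.637 × 100 = 20.21%.
M(Fe3O4) = 231.531 g/mol, so wt% Fe = 167.535/231.531 × 100 = 72.36%.
20.21 − 72.36 = -52.15 pp.

-52.15 percentage points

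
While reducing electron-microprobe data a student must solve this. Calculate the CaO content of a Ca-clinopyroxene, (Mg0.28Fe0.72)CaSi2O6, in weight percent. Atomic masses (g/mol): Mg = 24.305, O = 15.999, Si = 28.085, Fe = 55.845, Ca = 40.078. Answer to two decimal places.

23.44 wt%

M((Mg0.28Fe0.72)CaSi2O6) = 239.256 g/mol; M(CaO) = 56.077 g/mol.
Moles CaO per formula unit = 1 Ca ÷ 1 = 1.0000.
CaO fraction = (1.0000 × 56.077) / 239.256 = 56.077/239.256 = 0.2344.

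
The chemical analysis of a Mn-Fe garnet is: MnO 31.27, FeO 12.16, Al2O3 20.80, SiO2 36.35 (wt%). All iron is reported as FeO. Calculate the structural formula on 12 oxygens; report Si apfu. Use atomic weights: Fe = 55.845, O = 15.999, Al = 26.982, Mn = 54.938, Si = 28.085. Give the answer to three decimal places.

2.985 Si apfu

MnO (M=70.937): mol = 0.44081; Mn = 0.44081, O = 0.44081.
FeO (M=71.844): mol = 0.16926; Fe = 0.16926, O = 0.16926.
Al2O3 (M=101.961): mol = 0.20400; Al = 0.40800, O = 0.61200.
SiO2 (M=60.083): mol = 0.60500; Si = 0.60500, O = 1.21000.
ΣO = 2.43207; factor = 12/ΣO = 4.93407.
Si apfu = 0.60500 × 4.93407 = 2.985.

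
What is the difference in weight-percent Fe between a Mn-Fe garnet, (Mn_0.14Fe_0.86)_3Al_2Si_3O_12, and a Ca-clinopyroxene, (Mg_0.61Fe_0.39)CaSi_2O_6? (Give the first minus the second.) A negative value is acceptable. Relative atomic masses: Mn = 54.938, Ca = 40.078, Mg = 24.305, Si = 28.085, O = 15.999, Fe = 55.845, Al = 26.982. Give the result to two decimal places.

M((Mn_0.14Fe_0.86)_3Al_2Si_3O_12) = 497.361 g/mol, so wt% Fe = 144.080/497.361 × 100 = 28.97%.
M((Mg_0.61Fe_0.39)CaSi_2O_6) = 228.848 g/mol, so wt% Fe = 21.780/228.848 × 100 = 9.52%.
28.97 − 9.52 = 19.45 pp.

19.45 percentage points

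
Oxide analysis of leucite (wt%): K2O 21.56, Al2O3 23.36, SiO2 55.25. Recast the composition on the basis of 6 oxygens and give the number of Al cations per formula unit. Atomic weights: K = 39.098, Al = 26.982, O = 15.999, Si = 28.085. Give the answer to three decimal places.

21.56 wt% K2O ÷ 94.195 g/mol = 0.22889 mol, giving 0.45778 K and 0.22889 O.
23.36 wt% Al2O3 ÷ 101.961 g/mol = 0.22911 mol, giving 0.45822 Al and 0.68733 O.
55.25 wt% SiO2 ÷ 60.083 g/mol = 0.91956 mol, giving 0.91956 Si and 1.83912 O.
Oxygen sums to 2.75534; scaling by 6/2.75534 = 2.17759 puts the formula on 6 O.
Al: 0.45822 × 2.17759 = 0.998 atoms per formula unit.

0.998 Al apfu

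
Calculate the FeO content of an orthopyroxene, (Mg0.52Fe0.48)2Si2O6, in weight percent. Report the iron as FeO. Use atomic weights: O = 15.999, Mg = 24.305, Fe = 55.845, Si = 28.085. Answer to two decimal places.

Formula mass = 231.052 g/mol.
0.96 Fe → 0.9600 mol FeO per formula unit; M(FeO) = 71.844, so FeO mass = 68.970 g.
68.970/231.052 × 100 = 29.85 wt%.

29.85 wt%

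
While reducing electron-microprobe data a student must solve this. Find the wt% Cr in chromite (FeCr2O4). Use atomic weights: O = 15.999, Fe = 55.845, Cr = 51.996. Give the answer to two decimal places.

46.46 weight percent

Molar mass of FeCr2O4: 1·55.845 + 2·51.996 + 4·15.999 = 223.833 g/mol.
Mass of Cr per formula unit: 2 × 51.996 = 103.992 g.
Weight fraction Cr = 103.992 / 223.833 = 0.4646.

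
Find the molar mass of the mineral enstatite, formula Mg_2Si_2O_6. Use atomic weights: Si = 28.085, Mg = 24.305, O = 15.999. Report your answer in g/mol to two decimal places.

M = 2(24.305) + 2(28.085) + 6(15.999)

200.77 g/mol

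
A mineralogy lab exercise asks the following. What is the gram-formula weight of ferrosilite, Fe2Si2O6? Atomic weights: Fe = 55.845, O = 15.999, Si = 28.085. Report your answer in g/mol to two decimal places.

263.85 g/mol

The formula mass is the sum 2·55.845 + 2·28.085 + 6·15.999.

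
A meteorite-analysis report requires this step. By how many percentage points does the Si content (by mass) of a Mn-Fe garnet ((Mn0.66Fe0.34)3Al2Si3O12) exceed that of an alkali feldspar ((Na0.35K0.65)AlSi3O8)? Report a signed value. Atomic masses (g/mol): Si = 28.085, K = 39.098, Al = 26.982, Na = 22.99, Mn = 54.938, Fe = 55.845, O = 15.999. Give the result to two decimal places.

Si in (Mn0.66Fe0.34)3Al2Si3O12: molar mass 495.946 g/mol; 3×28.085 = 84.255 g → 16.99 wt%.
Si in (Na0.35K0.65)AlSi3O8: molar mass 272.689 g/mol; 3×28.085 = 84.255 g → 30.90 wt%.
Difference = 16.99 − 30.90 = -13.91 percentage points.

-13.91 percentage points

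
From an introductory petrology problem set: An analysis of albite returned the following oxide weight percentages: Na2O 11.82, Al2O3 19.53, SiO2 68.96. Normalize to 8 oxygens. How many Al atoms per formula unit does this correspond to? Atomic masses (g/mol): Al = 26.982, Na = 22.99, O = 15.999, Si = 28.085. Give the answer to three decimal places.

11.82 wt% Na2O ÷ 61.979 g/mol = 0.19071 mol, giving 0.38142 Na and 0.19071 O.
19.53 wt% Al2O3 ÷ 101.961 g/mol = 0.19154 mol, giving 0.38308 Al and 0.57462 O.
68.96 wt% SiO2 ÷ 60.083 g/mol = 1.14775 mol, giving 1.14775 Si and 2.29550 O.
Oxygen sums to 3.06083; scaling by 8/3.06083 = 2.61367 puts the formula on 8 O.
Al: 0.38308 × 2.61367 = 1.001 atoms per formula unit.

1.001 Al apfu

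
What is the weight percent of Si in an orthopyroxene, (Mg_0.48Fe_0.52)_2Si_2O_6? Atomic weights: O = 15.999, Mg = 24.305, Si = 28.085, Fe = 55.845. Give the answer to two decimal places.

Formula mass = 0.96·24.305 + 1.04·55.845 + 2·28.085 + 6·15.999 = 233.576 g/mol, of which 56.170 g is Si.
So Si makes up 56.170/233.576 = 0.2405 of the mass, i.e. 24.05%.

24.05 wt%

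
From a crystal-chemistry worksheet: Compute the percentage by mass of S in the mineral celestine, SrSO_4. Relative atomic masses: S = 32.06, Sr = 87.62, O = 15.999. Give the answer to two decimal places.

17.45 mass %

Molar mass of SrSO_4: 1·87.62 + 1·32.06 + 4·15.999 = 183.676 g/mol.
Mass of S per formula unit: 1 × 32.06 = 32.060 g.
Weight fraction S = 32.060 / 183.676 = 0.1745.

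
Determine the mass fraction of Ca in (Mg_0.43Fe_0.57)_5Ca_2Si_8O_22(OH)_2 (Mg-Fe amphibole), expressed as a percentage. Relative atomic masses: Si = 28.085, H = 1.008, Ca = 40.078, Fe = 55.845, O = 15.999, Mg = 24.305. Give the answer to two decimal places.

Formula mass = 2.15×24.305 + 2.85×55.845 + 2×40.078 + 8×28.085 + 24×15.999 + 2×1.008 = 902.242 g/mol, of which 80.156 g is Ca.
So Ca makes up 80.156/902.242 = 0.0888 of the mass, i.e. 8.88%.

8.88 mass %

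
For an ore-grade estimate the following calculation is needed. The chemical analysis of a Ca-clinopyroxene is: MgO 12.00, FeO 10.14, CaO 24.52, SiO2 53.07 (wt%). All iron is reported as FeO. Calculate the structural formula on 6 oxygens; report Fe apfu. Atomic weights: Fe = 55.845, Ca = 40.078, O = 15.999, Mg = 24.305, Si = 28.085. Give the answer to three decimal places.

0.320 Fe apfu

MgO: 12.00/40.304 = 0.29774 mol → 0.29774 mol Mg, 0.29774 mol O.
FeO: 10.14/71.844 = 0.14114 mol → 0.14114 mol Fe, 0.14114 mol O.
CaO: 24.52/56.077 = 0.43726 mol → 0.43726 mol Ca, 0.43726 mol O.
SiO2: 53.07/60.083 = 0.88328 mol → 0.88328 mol Si, 1.76656 mol O.
Total oxygen = 2.64270 mol. Normalization factor = 6/2.64270 = 2.27041.
Fe per 6 O = 0.14114 × 2.27041 = 0.320.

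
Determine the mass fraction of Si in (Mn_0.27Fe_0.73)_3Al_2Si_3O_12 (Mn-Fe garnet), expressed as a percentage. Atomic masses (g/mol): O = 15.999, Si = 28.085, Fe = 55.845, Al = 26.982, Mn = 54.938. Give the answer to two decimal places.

M((Mn_0.27Fe_0.73)_3Al_2Si_3O_12) = 497.007 g/mol.
Si contributes 3 × 28.085 = 84.255 g per mole.
84.255/497.007 = 0.1695 → 16.95%.

16.95 mass %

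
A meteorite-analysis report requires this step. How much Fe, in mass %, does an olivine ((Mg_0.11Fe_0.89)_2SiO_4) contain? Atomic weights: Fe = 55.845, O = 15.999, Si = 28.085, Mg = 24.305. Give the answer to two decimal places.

50.50 mass %

Molar mass of (Mg_0.11Fe_0.89)_2SiO_4: 0.22·24.305 + 1.78·55.845 + 1·28.085 + 4·15.999 = 196.832 g/mol.
Mass of Fe per formula unit: 1.78 × 55.845 = 99.404 g.
Weight fraction Fe = 99.404 / 196.832 = 0.5050.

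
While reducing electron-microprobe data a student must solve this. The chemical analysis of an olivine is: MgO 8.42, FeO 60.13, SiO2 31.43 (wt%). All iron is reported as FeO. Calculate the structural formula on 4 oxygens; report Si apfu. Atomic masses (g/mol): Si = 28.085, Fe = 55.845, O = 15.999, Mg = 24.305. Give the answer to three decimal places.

MgO (M=40.304): mol = 0.20891; Mg = 0.20891, O = 0.20891.
FeO (M=71.844): mol = 0.83695; Fe = 0.83695, O = 0.83695.
SiO2 (M=60.083): mol = 0.52311; Si = 0.52311, O = 1.04622.
ΣO = 2.09208; factor = 4/ΣO = 1.91197.
Si apfu = 0.52311 × 1.91197 = 1.000.

1.000 Si apfu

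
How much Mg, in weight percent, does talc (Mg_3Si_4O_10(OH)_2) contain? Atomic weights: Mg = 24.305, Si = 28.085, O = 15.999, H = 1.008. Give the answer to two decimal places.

19.23 weight percent

M(Mg_3Si_4O_10(OH)_2) = 379.259 g/mol.
Mg contributes 3 × 24.305 = 72.915 g per mole.
72.915/379.259 = 0.1923 → 19.23%.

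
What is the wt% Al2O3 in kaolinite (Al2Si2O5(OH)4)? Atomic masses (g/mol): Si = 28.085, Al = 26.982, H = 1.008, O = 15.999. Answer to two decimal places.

39.50 wt%

Molar mass of Al2Si2O5(OH)4 = 2·26.982 + 2·28.085 + 9·15.999 + 4·1.008 = 258.157 g/mol.
Each formula unit contains 2 Al, equivalent to 2/2 = 1.0000 mol Al2O3.
M(Al2O3) = 2×26.982 + 3×15.999 = 101.961 g/mol.
Mass of Al2O3 per formula unit = 1.0000 × 101.961 = 101.961 g.
Al2O3 wt% = 101.961 / 258.157 × 100 = 39.50%.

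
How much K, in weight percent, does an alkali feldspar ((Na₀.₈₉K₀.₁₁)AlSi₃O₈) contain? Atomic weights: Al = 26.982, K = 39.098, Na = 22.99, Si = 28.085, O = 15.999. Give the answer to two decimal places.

1.63 weight percent

M((Na₀.₈₉K₀.₁₁)AlSi₃O₈) = 263.991 g/mol.
K contributes 0.11 × 39.098 = 4.301 g per mole.
4.301/263.991 = 0.0163 → 1.63%.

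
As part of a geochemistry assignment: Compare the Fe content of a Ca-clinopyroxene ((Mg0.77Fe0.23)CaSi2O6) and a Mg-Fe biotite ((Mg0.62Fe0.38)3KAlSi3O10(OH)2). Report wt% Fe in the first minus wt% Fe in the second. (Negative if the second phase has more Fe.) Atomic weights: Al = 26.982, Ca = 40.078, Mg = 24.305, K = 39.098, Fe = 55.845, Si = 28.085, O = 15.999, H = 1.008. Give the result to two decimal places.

-8.31 percentage points

M((Mg0.77Fe0.23)CaSi2O6) = 223.801 g/mol, so wt% Fe = 12.844/223.801 × 100 = 5.74%.
M((Mg0.62Fe0.38)3KAlSi3O10(OH)2) = 453.210 g/mol, so wt% Fe = 63.663/453.210 × 100 = 14.05%.
5.74 − 14.05 = -8.31 pp.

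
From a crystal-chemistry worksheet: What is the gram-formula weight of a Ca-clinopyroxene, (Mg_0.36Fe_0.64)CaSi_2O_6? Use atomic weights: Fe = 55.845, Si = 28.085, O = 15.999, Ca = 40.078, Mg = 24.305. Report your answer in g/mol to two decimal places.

Mg: 0.36 × 24.305 = 8.7498
Fe: 0.64 × 55.845 = 35.7408
Ca: 1 × 40.078 = 40.0780
Si: 2 × 28.085 = 56.1700
O: 6 × 15.999 = 95.9940
Summing the contributions gives the formula mass.

236.73 g/mol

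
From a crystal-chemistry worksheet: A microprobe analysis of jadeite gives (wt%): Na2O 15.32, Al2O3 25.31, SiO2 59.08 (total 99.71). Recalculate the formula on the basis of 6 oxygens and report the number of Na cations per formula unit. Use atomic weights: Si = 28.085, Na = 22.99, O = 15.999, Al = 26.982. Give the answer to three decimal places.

Na2O (M=61.979): mol = 0.24718; Na = 0.49436, O = 0.24718.
Al2O3 (M=101.961): mol = 0.24823; Al = 0.49646, O = 0.74469.
SiO2 (M=60.083): mol = 0.98331; Si = 0.98331, O = 1.96662.
ΣO = 2.95849; factor = 6/ΣO = 2.02806.
Na apfu = 0.49436 × 2.02806 = 1.003.

1.003 Na apfu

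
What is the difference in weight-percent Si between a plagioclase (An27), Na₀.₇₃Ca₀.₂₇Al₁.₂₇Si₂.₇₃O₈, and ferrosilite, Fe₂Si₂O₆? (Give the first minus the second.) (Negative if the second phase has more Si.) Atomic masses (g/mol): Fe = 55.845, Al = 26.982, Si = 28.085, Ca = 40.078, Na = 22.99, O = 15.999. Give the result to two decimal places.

M(Na₀.₇₃Ca₀.₂₇Al₁.₂₇Si₂.₇₃O₈) = 266.535 g/mol, so wt% Si = 76.672/266.535 × 100 = 28.77%.
M(Fe₂Si₂O₆) = 263.854 g/mol, so wt% Si = 56.170/263.854 × 100 = 21.29%.
28.77 − 21.29 = 7.48 pp.

7.48 percentage points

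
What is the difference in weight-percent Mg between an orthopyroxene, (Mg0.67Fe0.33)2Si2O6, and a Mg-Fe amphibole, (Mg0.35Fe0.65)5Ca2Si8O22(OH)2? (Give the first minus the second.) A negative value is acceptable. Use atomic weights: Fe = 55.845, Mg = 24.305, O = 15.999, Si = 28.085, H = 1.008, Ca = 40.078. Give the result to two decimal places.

M((Mg0.67Fe0.33)2Si2O6) = 221.590 g/mol, so wt% Mg = 32.569/221.590 × 100 = 14.70%.
M((Mg0.35Fe0.65)5Ca2Si8O22(OH)2) = 914.858 g/mol, so wt% Mg = 42.534/914.858 × 100 = 4.65%.
14.70 − 4.65 = 10.05 pp.

10.05 percentage points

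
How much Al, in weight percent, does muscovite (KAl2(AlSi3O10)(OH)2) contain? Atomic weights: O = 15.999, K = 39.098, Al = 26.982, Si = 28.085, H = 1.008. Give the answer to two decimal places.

20.32 weight percent

M(KAl2(AlSi3O10)(OH)2) = 398.303 g/mol.
Al contributes 3 × 26.982 = 80.946 g per mole.
80.946/398.303 = 0.2032 → 20.32%.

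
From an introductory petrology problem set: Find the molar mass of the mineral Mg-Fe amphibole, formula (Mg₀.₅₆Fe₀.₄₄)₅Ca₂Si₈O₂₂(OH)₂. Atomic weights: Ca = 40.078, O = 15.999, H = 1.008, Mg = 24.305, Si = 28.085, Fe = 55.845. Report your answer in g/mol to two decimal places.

Mg: 2.80 × 24.305 = 68.0540
Fe: 2.20 × 55.845 = 122.8590
Ca: 2 × 40.078 = 80.1560
Si: 8 × 28.085 = 224.6800
O: 24 × 15.999 = 383.9760
H: 2 × 1.008 = 2.0160
Summing the contributions gives the formula mass.

881.74 g/mol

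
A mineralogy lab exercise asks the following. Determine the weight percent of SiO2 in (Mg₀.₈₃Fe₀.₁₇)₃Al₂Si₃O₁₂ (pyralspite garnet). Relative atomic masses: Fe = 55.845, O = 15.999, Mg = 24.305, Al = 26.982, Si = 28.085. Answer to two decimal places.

Formula mass = 419.207 g/mol.
3 Si → 3.0000 mol SiO2 per formula unit; M(SiO2) = 60.083, so SiO2 mass = 180.249 g.
180.249/419.207 × 100 = 43.00 wt%.

43.00 wt%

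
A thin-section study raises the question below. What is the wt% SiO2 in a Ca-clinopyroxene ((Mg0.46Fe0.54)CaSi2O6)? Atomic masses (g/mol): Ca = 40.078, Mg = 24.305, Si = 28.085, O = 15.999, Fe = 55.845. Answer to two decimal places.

M((Mg0.46Fe0.54)CaSi2O6) = 233.579 g/mol; M(SiO2) = 60.083 g/mol.
Moles SiO2 per formula unit = 2 Si ÷ 1 = 2.0000.
SiO2 fraction = (2.0000 × 60.083) / 233.579 = 120.166/233.579 = 0.5145.

51.45 wt%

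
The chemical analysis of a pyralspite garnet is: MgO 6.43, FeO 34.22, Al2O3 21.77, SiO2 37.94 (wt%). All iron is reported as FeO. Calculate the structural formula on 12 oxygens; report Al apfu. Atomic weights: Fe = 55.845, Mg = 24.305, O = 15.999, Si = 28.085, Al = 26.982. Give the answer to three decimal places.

2.018 Al apfu

MgO (M=40.304): mol = 0.15954; Mg = 0.15954, O = 0.15954.
FeO (M=71.844): mol = 0.47631; Fe = 0.47631, O = 0.47631.
Al2O3 (M=101.961): mol = 0.21351; Al = 0.42702, O = 0.64053.
SiO2 (M=60.083): mol = 0.63146; Si = 0.63146, O = 1.26292.
ΣO = 2.53930; factor = 12/ΣO = 4.72571.
Al apfu = 0.42702 × 4.72571 = 2.018.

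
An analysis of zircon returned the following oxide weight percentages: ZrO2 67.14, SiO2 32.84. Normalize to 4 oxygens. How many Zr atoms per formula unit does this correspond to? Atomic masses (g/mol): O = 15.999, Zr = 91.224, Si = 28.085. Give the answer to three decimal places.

0.998 Zr apfu

67.14 wt% ZrO2 ÷ 123.222 g/mol = 0.54487 mol, giving 0.54487 Zr and 1.08974 O.
32.84 wt% SiO2 ÷ 60.083 g/mol = 0.54658 mol, giving 0.54658 Si and 1.09316 O.
Oxygen sums to 2.18290; scaling by 4/2.18290 = 1.83242 puts the formula on 4 O.
Zr: 0.54487 × 1.83242 = 0.998 atoms per formula unit.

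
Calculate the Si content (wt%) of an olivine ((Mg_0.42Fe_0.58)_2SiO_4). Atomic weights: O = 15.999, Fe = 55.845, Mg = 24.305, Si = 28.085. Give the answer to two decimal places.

15.84 wt%

Molar mass of (Mg_0.42Fe_0.58)_2SiO_4: 0.84×24.305 + 1.16×55.845 + 1×28.085 + 4×15.999 = 177.277 g/mol.
Mass of Si per formula unit: 1 × 28.085 = 28.085 g.
Weight fraction Si = 28.085 / 177.277 = 0.1584.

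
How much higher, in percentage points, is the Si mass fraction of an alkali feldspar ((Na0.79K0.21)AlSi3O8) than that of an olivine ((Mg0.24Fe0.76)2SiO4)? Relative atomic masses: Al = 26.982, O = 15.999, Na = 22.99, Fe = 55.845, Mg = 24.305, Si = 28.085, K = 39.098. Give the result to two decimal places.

First mineral: 84.255 g Si in 265.602 g formula = 31.72 wt% Si.
Second mineral: 28.085 g Si in 188.632 g formula = 14.89 wt% Si.
31.72% − 14.89% gives a difference of 16.83 percentage points.

16.83 percentage points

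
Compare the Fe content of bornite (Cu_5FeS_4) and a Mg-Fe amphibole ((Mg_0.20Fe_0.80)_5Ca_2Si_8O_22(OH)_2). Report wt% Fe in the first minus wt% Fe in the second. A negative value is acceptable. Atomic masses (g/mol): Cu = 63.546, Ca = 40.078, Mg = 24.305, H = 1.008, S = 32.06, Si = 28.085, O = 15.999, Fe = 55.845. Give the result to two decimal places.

-12.67 percentage points

First mineral: 55.845 g Fe in 501.815 g formula = 11.13 wt% Fe.
Second mineral: 223.380 g Fe in 938.513 g formula = 23.80 wt% Fe.
11.13% − 23.80% gives a difference of -12.67 percentage points.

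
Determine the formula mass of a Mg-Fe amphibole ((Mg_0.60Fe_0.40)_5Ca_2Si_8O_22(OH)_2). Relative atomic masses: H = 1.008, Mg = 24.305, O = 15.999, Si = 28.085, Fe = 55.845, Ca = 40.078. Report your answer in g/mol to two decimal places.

875.43 g/mol

The formula mass is the sum 3·24.305 + 2·55.845 + 2·40.078 + 8·28.085 + 24·15.999 + 2·1.008.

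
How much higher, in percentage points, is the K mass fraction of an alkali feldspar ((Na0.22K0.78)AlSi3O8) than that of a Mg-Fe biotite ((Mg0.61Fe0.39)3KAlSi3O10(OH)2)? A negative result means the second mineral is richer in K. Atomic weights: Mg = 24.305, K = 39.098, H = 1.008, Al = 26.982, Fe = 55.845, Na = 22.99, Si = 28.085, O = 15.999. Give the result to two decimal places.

First mineral: 30.496 g K in 274.783 g formula = 11.10 wt% K.
Second mineral: 39.098 g K in 454.156 g formula = 8.61 wt% K.
11.10% − 8.61% gives a difference of 2.49 percentage points.

2.49 percentage points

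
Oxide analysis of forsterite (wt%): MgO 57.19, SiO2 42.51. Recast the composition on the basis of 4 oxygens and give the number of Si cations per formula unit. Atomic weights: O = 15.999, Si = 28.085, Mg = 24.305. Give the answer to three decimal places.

MgO (M=40.304): mol = 1.41897; Mg = 1.41897, O = 1.41897.
SiO2 (M=60.083): mol = 0.70752; Si = 0.70752, O = 1.41504.
ΣO = 2.83401; factor = 4/ΣO = 1.41143.
Si apfu = 0.70752 × 1.41143 = 0.999.

0.999 Si apfu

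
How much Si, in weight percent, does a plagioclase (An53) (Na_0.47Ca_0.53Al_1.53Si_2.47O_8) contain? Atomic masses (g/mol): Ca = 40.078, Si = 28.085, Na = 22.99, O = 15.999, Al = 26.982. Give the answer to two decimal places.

M(Na_0.47Ca_0.53Al_1.53Si_2.47O_8) = 270.691 g/mol.
Si contributes 2.47 × 28.085 = 69.370 g per mole.
69.370/270.691 = 0.2563 → 25.63%.

25.63 weight percent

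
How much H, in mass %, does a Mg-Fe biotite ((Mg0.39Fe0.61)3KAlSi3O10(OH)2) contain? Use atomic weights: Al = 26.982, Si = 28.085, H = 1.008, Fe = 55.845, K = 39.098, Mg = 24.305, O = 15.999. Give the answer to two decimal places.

0.42 mass %

Formula mass = 1.17*24.305 + 1.83*55.845 + 1*39.098 + 1*26.982 + 3*28.085 + 12*15.999 + 2*1.008 = 474.972 g/mol, of which 2.016 g is H.
So H makes up 2.016/474.972 = 0.0042 of the mass, i.e. 0.42%.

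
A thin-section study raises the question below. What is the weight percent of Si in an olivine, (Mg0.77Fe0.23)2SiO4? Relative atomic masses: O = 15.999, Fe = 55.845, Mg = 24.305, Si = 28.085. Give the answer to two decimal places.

M((Mg0.77Fe0.23)2SiO4) = 155.199 g/mol.
Si contributes 1 × 28.085 = 28.085 g per mole.
28.085/155.199 = 0.1810 → 18.10%.

18.10 wt%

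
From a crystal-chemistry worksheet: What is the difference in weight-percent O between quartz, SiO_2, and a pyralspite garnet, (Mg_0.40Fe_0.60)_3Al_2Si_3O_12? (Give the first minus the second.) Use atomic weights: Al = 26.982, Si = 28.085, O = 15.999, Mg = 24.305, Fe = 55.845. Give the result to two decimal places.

11.51 percentage points

First mineral: 31.998 g O in 60.083 g formula = 53.26 wt% O.
Second mineral: 191.988 g O in 459.894 g formula = 41.75 wt% O.
53.26% − 41.75% gives a difference of 11.51 percentage points.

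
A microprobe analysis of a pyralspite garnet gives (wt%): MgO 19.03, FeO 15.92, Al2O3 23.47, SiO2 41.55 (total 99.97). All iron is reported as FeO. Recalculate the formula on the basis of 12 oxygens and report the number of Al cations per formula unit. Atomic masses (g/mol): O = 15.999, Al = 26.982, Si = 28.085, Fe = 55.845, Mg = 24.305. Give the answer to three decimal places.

1.996 Al apfu

19.03 wt% MgO ÷ 40.304 g/mol = 0.47216 mol, giving 0.47216 Mg and 0.47216 O.
15.92 wt% FeO ÷ 71.844 g/mol = 0.22159 mol, giving 0.22159 Fe and 0.22159 O.
23.47 wt% Al2O3 ÷ 101.961 g/mol = 0.23019 mol, giving 0.46038 Al and 0.69057 O.
41.55 wt% SiO2 ÷ 60.083 g/mol = 0.69154 mol, giving 0.69154 Si and 1.38308 O.
Oxygen sums to 2.76740; scaling by 12/2.76740 = 4.33620 puts the formula on 12 O.
Al: 0.46038 × 4.33620 = 1.996 atoms per formula unit.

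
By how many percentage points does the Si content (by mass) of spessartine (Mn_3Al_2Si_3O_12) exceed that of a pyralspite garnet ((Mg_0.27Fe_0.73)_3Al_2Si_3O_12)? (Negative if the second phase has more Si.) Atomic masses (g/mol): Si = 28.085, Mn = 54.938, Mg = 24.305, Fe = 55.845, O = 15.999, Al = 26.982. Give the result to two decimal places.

-0.82 percentage points

Si in Mn_3Al_2Si_3O_12: molar mass 495.021 g/mol; 3×28.085 = 84.255 g → 17.02 wt%.
Si in (Mg_0.27Fe_0.73)_3Al_2Si_3O_12: molar mass 472.195 g/mol; 3×28.085 = 84.255 g → 17.84 wt%.
Difference = 17.02 − 17.84 = -0.82 percentage points.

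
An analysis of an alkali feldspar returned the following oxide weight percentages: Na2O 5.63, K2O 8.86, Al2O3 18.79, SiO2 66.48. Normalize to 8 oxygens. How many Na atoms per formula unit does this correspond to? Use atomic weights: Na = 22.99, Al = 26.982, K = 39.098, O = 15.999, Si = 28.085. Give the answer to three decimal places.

0.493 Na apfu

5.63 wt% Na2O ÷ 61.979 g/mol = 0.09084 mol, giving 0.18168 Na and 0.09084 O.
8.86 wt% K2O ÷ 94.195 g/mol = 0.09406 mol, giving 0.18812 K and 0.09406 O.
18.79 wt% Al2O3 ÷ 101.961 g/mol = 0.18429 mol, giving 0.36858 Al and 0.55287 O.
66.48 wt% SiO2 ÷ 60.083 g/mol = 1.10647 mol, giving 1.10647 Si and 2.21294 O.
Oxygen sums to 2.95071; scaling by 8/2.95071 = 2.71121 puts the formula on 8 O.
Na: 0.18168 × 2.71121 = 0.493 atoms per formula unit.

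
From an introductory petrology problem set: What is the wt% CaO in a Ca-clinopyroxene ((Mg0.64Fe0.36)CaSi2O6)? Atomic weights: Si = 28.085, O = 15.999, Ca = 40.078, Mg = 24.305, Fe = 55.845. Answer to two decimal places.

Formula mass = 227.901 g/mol.
1 Ca → 1.0000 mol CaO per formula unit; M(CaO) = 56.077, so CaO mass = 56.077 g.
56.077/227.901 × 100 = 24.61 wt%.

24.61 wt%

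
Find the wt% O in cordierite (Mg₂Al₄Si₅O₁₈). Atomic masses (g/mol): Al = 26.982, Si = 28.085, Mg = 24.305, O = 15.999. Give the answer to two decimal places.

49.23 wt%

M(Mg₂Al₄Si₅O₁₈) = 584.945 g/mol.
O contributes 18 × 15.999 = 287.982 g per mole.
287.982/584.945 = 0.4923 → 49.23%.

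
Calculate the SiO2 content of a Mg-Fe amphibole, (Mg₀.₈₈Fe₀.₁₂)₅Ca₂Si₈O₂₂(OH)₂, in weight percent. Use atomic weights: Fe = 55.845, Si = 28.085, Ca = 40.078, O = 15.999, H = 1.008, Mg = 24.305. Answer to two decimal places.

57.82 wt%

M((Mg₀.₈₈Fe₀.₁₂)₅Ca₂Si₈O₂₂(OH)₂) = 831.277 g/mol; M(SiO2) = 60.083 g/mol.
Moles SiO2 per formula unit = 8 Si ÷ 1 = 8.0000.
SiO2 fraction = (8.0000 × 60.083) / 831.277 = 480.664/831.277 = 0.5782.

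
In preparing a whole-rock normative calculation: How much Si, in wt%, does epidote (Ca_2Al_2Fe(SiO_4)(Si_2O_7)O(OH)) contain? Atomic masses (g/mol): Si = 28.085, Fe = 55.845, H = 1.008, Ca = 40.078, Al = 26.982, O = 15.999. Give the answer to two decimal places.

17.44 wt%

Formula mass = 2*40.078 + 2*26.982 + 1*55.845 + 3*28.085 + 13*15.999 + 1*1.008 = 483.215 g/mol, of which 84.255 g is Si.
So Si makes up 84.255/483.215 = 0.1744 of the mass, i.e. 17.44%.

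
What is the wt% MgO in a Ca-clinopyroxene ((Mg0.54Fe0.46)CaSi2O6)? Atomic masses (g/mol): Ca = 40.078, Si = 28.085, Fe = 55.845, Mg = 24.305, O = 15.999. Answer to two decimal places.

9.42 wt%

M((Mg0.54Fe0.46)CaSi2O6) = 231.055 g/mol; M(MgO) = 40.304 g/mol.
Moles MgO per formula unit = 0.54 Mg ÷ 1 = 0.5400.
MgO fraction = (0.5400 × 40.304) / 231.055 = 21.764/231.055 = 0.0942.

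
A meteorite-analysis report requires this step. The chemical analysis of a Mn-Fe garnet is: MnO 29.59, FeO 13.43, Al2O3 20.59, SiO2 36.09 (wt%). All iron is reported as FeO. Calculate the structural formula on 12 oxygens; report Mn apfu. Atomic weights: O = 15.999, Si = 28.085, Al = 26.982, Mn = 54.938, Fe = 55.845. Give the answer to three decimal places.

MnO (M=70.937): mol = 0.41713; Mn = 0.41713, O = 0.41713.
FeO (M=71.844): mol = 0.18693; Fe = 0.18693, O = 0.18693.
Al2O3 (M=101.961): mol = 0.20194; Al = 0.40388, O = 0.60582.
SiO2 (M=60.083): mol = 0.60067; Si = 0.60067, O = 1.20134.
ΣO = 2.41122; factor = 12/ΣO = 4.97673.
Mn apfu = 0.41713 × 4.97673 = 2.076.

2.076 Mn apfu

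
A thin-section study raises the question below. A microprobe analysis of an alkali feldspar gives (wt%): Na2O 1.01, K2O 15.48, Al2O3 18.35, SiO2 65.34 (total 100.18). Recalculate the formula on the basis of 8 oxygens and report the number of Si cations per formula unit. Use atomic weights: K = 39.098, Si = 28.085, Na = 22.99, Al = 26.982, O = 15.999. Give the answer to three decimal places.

3.005 Si apfu

1.01 wt% Na2O ÷ 61.979 g/mol = 0.01630 mol, giving 0.03260 Na and 0.01630 O.
15.48 wt% K2O ÷ 94.195 g/mol = 0.16434 mol, giving 0.32868 K and 0.16434 O.
18.35 wt% Al2O3 ÷ 101.961 g/mol = 0.17997 mol, giving 0.35994 Al and 0.53991 O.
65.34 wt% SiO2 ÷ 60.083 g/mol = 1.08750 mol, giving 1.08750 Si and 2.17500 O.
Oxygen sums to 2.89555; scaling by 8/2.89555 = 2.76286 puts the formula on 8 O.
Si: 1.08750 × 2.76286 = 3.005 atoms per formula unit.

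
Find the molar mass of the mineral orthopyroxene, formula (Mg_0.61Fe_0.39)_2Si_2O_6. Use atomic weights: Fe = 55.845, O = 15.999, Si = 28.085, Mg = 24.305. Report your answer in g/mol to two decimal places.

M = 1.22(24.305) + 0.78(55.845) + 2(28.085) + 6(15.999)

225.38 g/mol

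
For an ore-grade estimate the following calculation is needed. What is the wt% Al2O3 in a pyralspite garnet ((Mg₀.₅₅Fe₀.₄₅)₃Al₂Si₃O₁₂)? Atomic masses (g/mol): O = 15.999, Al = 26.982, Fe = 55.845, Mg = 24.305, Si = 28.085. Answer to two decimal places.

Formula mass = 445.701 g/mol.
2 Al → 1.0000 mol Al2O3 per formula unit; M(Al2O3) = 101.961, so Al2O3 mass = 101.961 g.
101.961/445.701 × 100 = 22.88 wt%.

22.88 wt%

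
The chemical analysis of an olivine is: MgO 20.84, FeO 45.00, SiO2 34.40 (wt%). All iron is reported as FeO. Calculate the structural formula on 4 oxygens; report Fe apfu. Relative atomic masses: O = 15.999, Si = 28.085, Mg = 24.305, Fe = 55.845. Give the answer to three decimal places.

1.095 Fe apfu

MgO: 20.84/40.304 = 0.51707 mol → 0.51707 mol Mg, 0.51707 mol O.
FeO: 45.00/71.844 = 0.62636 mol → 0.62636 mol Fe, 0.62636 mol O.
SiO2: 34.40/60.083 = 0.57254 mol → 0.57254 mol Si, 1.14508 mol O.
Total oxygen = 2.28851 mol. Normalization factor = 4/2.28851 = 1.74786.
Fe per 4 O = 0.62636 × 1.74786 = 1.095.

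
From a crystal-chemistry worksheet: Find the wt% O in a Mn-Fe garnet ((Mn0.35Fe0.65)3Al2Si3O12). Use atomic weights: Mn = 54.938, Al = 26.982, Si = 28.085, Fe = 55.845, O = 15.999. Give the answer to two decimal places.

38.65 wt%

M((Mn0.35Fe0.65)3Al2Si3O12) = 496.790 g/mol.
O contributes 12 × 15.999 = 191.988 g per mole.
191.988/496.790 = 0.3865 → 38.65%.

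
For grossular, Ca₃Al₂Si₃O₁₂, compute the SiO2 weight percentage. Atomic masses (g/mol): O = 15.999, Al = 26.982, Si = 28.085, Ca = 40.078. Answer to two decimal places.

Formula mass = 450.441 g/mol.
3 Si → 3.0000 mol SiO2 per formula unit; M(SiO2) = 60.083, so SiO2 mass = 180.249 g.
180.249/450.441 × 100 = 40.02 wt%.

40.02 wt%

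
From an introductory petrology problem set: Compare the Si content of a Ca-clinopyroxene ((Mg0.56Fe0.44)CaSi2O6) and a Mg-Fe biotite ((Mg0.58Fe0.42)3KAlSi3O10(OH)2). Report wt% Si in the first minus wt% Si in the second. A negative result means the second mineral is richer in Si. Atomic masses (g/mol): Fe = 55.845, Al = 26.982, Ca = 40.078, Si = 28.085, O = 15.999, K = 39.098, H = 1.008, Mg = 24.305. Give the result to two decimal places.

Si in (Mg0.56Fe0.44)CaSi2O6: molar mass 230.425 g/mol; 2×28.085 = 56.170 g → 24.38 wt%.
Si in (Mg0.58Fe0.42)3KAlSi3O10(OH)2: molar mass 456.994 g/mol; 3×28.085 = 84.255 g → 18.44 wt%.
Difference = 24.38 − 18.44 = 5.94 percentage points.

5.94 percentage points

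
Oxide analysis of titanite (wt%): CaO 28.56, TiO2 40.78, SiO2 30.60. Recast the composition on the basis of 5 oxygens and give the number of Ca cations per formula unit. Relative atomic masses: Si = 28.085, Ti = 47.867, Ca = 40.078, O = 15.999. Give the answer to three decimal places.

CaO (M=56.077): mol = 0.50930; Ca = 0.50930, O = 0.50930.
TiO2 (M=79.865): mol = 0.51061; Ti = 0.51061, O = 1.02122.
SiO2 (M=60.083): mol = 0.50930; Si = 0.50930, O = 1.01860.
ΣO = 2.54912; factor = 5/ΣO = 1.96146.
Ca apfu = 0.50930 × 1.96146 = 0.999.

0.999 Ca apfu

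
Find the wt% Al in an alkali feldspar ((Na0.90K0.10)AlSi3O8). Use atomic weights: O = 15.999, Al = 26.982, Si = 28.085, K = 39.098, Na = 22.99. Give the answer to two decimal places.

10.23 weight percent

M((Na0.90K0.10)AlSi3O8) = 263.830 g/mol.
Al contributes 1 × 26.982 = 26.982 g per mole.
26.982/263.830 = 0.1023 → 10.23%.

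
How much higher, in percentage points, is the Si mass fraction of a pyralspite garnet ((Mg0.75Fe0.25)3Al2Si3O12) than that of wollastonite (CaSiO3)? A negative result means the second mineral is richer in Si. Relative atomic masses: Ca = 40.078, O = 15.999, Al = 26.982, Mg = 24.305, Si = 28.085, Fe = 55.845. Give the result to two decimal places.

-4.44 percentage points

Si in (Mg0.75Fe0.25)3Al2Si3O12: molar mass 426.777 g/mol; 3×28.085 = 84.255 g → 19.74 wt%.
Si in CaSiO3: molar mass 116.160 g/mol; 1×28.085 = 28.085 g → 24.18 wt%.
Difference = 19.74 − 24.18 = -4.44 percentage points.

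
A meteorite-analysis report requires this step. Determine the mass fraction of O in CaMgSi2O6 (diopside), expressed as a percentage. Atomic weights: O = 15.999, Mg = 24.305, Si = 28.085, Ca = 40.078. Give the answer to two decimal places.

44.33 mass %

Formula mass = 1·40.078 + 1·24.305 + 2·28.085 + 6·15.999 = 216.547 g/mol, of which 95.994 g is O.
So O makes up 95.994/216.547 = 0.4433 of the mass, i.e. 44.33%.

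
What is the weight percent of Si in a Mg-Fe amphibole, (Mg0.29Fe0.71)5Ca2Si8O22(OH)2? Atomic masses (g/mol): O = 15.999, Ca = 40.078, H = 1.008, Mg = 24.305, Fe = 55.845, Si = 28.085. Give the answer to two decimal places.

Formula mass = 1.45×24.305 + 3.55×55.845 + 2×40.078 + 8×28.085 + 24×15.999 + 2×1.008 = 924.320 g/mol, of which 224.680 g is Si.
So Si makes up 224.680/924.320 = 0.2431 of the mass, i.e. 24.31%.

24.31 weight percent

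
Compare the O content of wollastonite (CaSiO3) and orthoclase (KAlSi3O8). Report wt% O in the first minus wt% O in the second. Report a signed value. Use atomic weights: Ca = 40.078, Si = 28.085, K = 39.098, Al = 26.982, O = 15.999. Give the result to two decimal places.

First mineral: 47.997 g O in 116.160 g formula = 41.32 wt% O.
Second mineral: 127.992 g O in 278.327 g formula = 45.99 wt% O.
41.32% − 45.99% gives a difference of -4.67 percentage points.

-4.67 percentage points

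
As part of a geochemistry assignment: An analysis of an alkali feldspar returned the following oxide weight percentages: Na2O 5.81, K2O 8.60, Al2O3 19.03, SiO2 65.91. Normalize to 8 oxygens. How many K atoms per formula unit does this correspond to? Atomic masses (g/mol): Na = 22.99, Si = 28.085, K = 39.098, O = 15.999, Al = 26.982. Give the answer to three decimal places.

0.497 K apfu

5.81 wt% Na2O ÷ 61.979 g/mol = 0.09374 mol, giving 0.18748 Na and 0.09374 O.
8.60 wt% K2O ÷ 94.195 g/mol = 0.09130 mol, giving 0.18260 K and 0.09130 O.
19.03 wt% Al2O3 ÷ 101.961 g/mol = 0.18664 mol, giving 0.37328 Al and 0.55992 O.
65.91 wt% SiO2 ÷ 60.083 g/mol = 1.09698 mol, giving 1.09698 Si and 2.19396 O.
Oxygen sums to 2.93892; scaling by 8/2.93892 = 2.72209 puts the formula on 8 O.
K: 0.18260 × 2.72209 = 0.497 atoms per formula unit.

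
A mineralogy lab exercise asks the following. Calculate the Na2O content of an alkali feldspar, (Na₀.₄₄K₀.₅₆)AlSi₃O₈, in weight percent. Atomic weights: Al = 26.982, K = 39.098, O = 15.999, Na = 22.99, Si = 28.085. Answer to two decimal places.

5.03 wt%

Formula mass = 271.239 g/mol.
0.44 Na → 0.2200 mol Na2O per formula unit; M(Na2O) = 61.979, so Na2O mass = 13.635 g.
13.635/271.239 × 100 = 5.03 wt%.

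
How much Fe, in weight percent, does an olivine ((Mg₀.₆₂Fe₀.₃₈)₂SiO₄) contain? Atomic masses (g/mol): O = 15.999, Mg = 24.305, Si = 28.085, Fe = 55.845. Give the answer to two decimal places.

M((Mg₀.₆₂Fe₀.₃₈)₂SiO₄) = 164.661 g/mol.
Fe contributes 0.76 × 55.845 = 42.442 g per mole.
42.442/164.661 = 0.2578 → 25.78%.

25.78 weight percent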